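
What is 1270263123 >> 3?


0b1001011101101101010110101010011 >> 3 = 0b1001011101101101010110101010 = 158782890

158782890


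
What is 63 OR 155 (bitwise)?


0b111111 | 0b10011011 = 0b10111111 = 191

191


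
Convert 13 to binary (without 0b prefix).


13 = 1101 in binary

1101


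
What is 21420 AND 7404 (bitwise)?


0b101001110101100 & 0b1110011101100 = 0b1000010101100 = 4268

4268


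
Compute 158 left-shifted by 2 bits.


0b10011110 << 2 = 0b1001111000 = 632

632


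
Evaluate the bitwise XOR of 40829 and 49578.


0b1001111101111101 ^ 0b1100000110101010 = 0b101111011010111 = 24279

24279


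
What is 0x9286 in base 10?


9286 hex = 37510 decimal

37510


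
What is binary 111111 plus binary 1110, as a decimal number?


111111 + 1110 = 1001101 = 77

77


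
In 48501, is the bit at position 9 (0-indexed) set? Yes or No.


0b1011110101110101, bit 9 = 0. No

No


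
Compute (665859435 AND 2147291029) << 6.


Step 1: 665859435 & 2147291029 = 665847041
Step 2: 665847041 << 6 = 42614210624

42614210624


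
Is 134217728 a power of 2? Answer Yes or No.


0b1000000000000000000000000000. Only one bit set => Yes

Yes


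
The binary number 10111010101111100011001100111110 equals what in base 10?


10111010101111100011001100111110 in decimal = 3133027134

3133027134


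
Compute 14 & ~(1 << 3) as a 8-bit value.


14 & ~(1 << 3) = 6

6


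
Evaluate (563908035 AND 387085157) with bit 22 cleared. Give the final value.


Step 1: 563908035 & 387085157 = 17826113
Step 2: 17826113 & ~(1 << 22) = 17826113

17826113


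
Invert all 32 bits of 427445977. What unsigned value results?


427445977 ^ 4294967295 = 3867521318

3867521318


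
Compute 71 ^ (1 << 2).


71 ^ (1 << 2) = 71 ^ 4 = 67

67


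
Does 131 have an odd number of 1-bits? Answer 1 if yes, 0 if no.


0b10000011 has 3 ones => parity 1

1


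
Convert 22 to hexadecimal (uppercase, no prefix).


22 = 16 hex

16


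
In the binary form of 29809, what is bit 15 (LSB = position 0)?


0b111010001110001, position 15 = 0

0


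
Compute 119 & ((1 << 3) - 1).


119 & 7 = 7

7


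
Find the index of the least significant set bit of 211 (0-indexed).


0b11010011. Lowest set bit at position 0

0


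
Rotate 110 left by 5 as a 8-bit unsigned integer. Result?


Rotate 0b1101110 left by 5 (8-bit) = 0b11001101 = 205

205


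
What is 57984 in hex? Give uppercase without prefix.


57984 = E280 hex

E280


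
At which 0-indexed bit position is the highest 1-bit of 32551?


0b111111100100111. Highest set bit at position 14

14


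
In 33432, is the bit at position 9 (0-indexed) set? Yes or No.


0b1000001010011000, bit 9 = 1. Yes

Yes


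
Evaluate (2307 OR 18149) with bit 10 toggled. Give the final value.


Step 1: 2307 | 18149 = 20455
Step 2: 20455 ^ (1 << 10) = 20455 ^ 1024 = 19431

19431


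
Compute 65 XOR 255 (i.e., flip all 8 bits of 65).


65 ^ 255 = 190

190


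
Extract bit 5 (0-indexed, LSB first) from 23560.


0b101110000001000, position 5 = 0

0


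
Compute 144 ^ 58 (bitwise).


0b10010000 ^ 0b111010 = 0b10101010 = 170

170


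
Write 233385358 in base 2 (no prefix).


233385358 = 1101111010010010110110001110 in binary

1101111010010010110110001110


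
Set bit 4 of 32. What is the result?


32 | (1 << 4) = 32 | 16 = 48

48


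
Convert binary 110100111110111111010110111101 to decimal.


110100111110111111010110111101 in decimal = 888927677

888927677


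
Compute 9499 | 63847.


0b10010100011011 | 0b1111100101100111 = 0b1111110101111111 = 64895

64895


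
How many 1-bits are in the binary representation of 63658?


0b1111100010101010 has 9 set bits

9


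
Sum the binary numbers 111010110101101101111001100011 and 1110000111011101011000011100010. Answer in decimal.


111010110101101101111001100011 + 1110000111011101011000011100010 = 10101011110001011000111101000101 = 2881851205

2881851205


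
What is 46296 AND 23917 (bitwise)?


0b1011010011011000 & 0b101110101101101 = 0b1010001001000 = 5192

5192


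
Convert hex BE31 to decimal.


BE31 hex = 48689 decimal

48689


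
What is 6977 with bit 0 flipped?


6977 ^ (1 << 0) = 6977 ^ 1 = 6976

6976


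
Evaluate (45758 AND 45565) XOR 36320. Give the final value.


Step 1: 45758 & 45565 = 45244
Step 2: 45244 ^ 36320 = 15708

15708


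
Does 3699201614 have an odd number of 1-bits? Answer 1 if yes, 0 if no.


0b11011100011111010101011001001110 has 19 ones => parity 1

1


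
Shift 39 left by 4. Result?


0b100111 << 4 = 0b1001110000 = 624

624


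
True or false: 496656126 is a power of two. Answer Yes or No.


0b11101100110100101111011111110. Multiple bits set => No

No


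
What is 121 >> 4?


0b1111001 >> 4 = 0b111 = 7

7


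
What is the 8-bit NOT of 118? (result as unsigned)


~0b1110110 = 0b10001001 = 137 (8-bit unsigned)

137


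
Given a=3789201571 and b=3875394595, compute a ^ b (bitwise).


3789201571 ^ 3875394595 = 120026240

120026240


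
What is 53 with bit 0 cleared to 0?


53 & ~(1 << 0) = 52

52


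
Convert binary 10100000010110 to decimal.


10100000010110 in decimal = 10262

10262


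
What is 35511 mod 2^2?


35511 & 3 = 3

3


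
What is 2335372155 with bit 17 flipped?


2335372155 ^ (1 << 17) = 2335372155 ^ 131072 = 2335241083

2335241083


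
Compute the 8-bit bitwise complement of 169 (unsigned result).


~0b10101001 = 0b1010110 = 86 (8-bit unsigned)

86


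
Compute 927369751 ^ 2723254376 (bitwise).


0b110111010001101000101000010111 ^ 0b10100010010100011001000001101000 = 0b10010101000101110001101001111111 = 2501319295

2501319295


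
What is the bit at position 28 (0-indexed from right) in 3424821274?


0b11001100001000101010000000011010, position 28 = 0

0


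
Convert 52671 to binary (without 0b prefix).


52671 = 1100110110111111 in binary

1100110110111111


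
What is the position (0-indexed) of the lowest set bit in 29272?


0b111001001011000. Lowest set bit at position 3

3


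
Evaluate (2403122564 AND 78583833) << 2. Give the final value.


Step 1: 2403122564 & 78583833 = 69998592
Step 2: 69998592 << 2 = 279994368

279994368


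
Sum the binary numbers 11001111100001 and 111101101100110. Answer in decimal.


11001111100001 + 111101101100110 = 1010111101000111 = 44871

44871


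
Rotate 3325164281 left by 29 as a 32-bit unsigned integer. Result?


Rotate 0b11000110001100011111101011111001 left by 29 (32-bit) = 0b111000110001100011111101011111 = 952516447

952516447


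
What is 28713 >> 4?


0b111000000101001 >> 4 = 0b11100000010 = 1794

1794


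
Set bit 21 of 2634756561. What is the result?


2634756561 | (1 << 21) = 2634756561 | 2097152 = 2636853713

2636853713


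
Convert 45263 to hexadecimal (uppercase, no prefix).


45263 = B0CF hex

B0CF


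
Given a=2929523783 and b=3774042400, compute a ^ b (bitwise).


2929523783 ^ 3774042400 = 1315941735

1315941735


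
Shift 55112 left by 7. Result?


0b1101011101001000 << 7 = 0b11010111010010000000000 = 7054336

7054336


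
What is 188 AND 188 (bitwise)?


0b10111100 & 0b10111100 = 0b10111100 = 188

188


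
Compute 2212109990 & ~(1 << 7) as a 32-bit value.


2212109990 & ~(1 << 7) = 2212109862

2212109862


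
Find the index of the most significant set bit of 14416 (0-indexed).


0b11100001010000. Highest set bit at position 13

13


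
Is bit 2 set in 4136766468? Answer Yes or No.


0b11110110100100100000110000000100, bit 2 = 1. Yes

Yes


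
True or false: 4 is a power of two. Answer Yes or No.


0b100. Only one bit set => Yes

Yes


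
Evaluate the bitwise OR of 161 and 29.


0b10100001 | 0b11101 = 0b10111101 = 189

189


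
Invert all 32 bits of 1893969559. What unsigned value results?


1893969559 ^ 4294967295 = 2400997736

2400997736


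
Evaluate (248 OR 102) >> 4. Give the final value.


Step 1: 248 | 102 = 254
Step 2: 254 >> 4 = 15

15


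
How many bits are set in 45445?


0b1011000110000101 has 7 set bits

7


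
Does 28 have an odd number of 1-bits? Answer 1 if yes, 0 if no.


0b11100 has 3 ones => parity 1

1


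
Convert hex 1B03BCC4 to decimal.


1B03BCC4 hex = 453229764 decimal

453229764


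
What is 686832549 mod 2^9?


686832549 & 511 = 421

421


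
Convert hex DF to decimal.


DF hex = 223 decimal

223


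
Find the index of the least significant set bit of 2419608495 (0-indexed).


0b10010000001110000100101110101111. Lowest set bit at position 0

0


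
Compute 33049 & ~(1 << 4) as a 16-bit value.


33049 & ~(1 << 4) = 33033

33033


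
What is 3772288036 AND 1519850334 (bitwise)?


0b11100000110110001000110000100100 & 0b1011010100101110001001101011110 = 0b1000000100100000000000000000100 = 1083179012

1083179012


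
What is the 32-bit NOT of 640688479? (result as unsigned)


~0b100110001100000010000101011111 = 0b11011001110011111101111010100000 = 3654278816 (32-bit unsigned)

3654278816


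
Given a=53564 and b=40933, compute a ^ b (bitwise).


53564 ^ 40933 = 20185

20185


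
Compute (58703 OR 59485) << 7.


Step 1: 58703 | 59485 = 60767
Step 2: 60767 << 7 = 7778176

7778176


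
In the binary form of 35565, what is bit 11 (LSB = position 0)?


0b1000101011101101, position 11 = 1

1


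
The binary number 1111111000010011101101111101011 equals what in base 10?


1111111000010011101101111101011 in decimal = 2131352555

2131352555


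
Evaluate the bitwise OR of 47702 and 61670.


0b1011101001010110 | 0b1111000011100110 = 0b1111101011110110 = 64246

64246


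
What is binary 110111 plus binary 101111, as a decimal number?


110111 + 101111 = 1100110 = 102

102


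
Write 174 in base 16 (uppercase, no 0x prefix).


174 = AE hex

AE


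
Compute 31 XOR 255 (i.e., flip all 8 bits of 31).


31 ^ 255 = 224

224


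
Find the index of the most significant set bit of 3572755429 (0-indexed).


0b11010100111100111110101111100101. Highest set bit at position 31

31


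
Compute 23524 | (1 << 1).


23524 | (1 << 1) = 23524 | 2 = 23526

23526


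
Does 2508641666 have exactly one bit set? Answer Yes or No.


0b10010101100001101101010110000010. Multiple bits set => No

No


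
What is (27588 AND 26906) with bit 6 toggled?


Step 1: 27588 & 26906 = 26880
Step 2: 26880 ^ (1 << 6) = 26880 ^ 64 = 26944

26944


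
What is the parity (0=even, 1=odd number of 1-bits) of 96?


0b1100000 has 2 ones => parity 0

0


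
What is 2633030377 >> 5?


0b10011100111100001101101011101001 >> 5 = 0b100111001111000011011010111 = 82282199

82282199


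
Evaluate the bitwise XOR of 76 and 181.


0b1001100 ^ 0b10110101 = 0b11111001 = 249

249


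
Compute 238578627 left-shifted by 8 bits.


0b1110001110000110101111000011 << 8 = 0b111000111000011010111100001100000000 = 61076128512

61076128512


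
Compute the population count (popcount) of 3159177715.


0b10111100010011010011100111110011 has 19 set bits

19


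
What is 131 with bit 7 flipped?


131 ^ (1 << 7) = 131 ^ 128 = 3

3


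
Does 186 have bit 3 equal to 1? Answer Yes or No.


0b10111010, bit 3 = 1. Yes

Yes


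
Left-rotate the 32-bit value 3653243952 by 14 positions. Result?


Rotate 0b11011001110000000001010000110000 left by 14 (32-bit) = 0b101000011000011011001110000 = 84686448

84686448


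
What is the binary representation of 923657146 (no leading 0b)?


923657146 = 110111000011011110001110111010 in binary

110111000011011110001110111010


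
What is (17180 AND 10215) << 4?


Step 1: 17180 & 10215 = 772
Step 2: 772 << 4 = 12352

12352


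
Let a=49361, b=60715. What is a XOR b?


49361 ^ 60715 = 11770

11770


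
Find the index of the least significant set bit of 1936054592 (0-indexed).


0b1110011011001011101100101000000. Lowest set bit at position 6

6


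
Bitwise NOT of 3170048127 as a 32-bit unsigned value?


~0b10111100111100110001100001111111 = 0b1000011000011001110011110000000 = 1124919168 (32-bit unsigned)

1124919168


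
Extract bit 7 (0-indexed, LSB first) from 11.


0b1011, position 7 = 0

0


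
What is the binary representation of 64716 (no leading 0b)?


64716 = 1111110011001100 in binary

1111110011001100


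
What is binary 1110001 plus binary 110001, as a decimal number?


1110001 + 110001 = 10100010 = 162

162


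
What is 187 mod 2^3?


187 & 7 = 3

3


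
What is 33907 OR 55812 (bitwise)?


0b1000010001110011 | 0b1101101000000100 = 0b1101111001110111 = 56951

56951


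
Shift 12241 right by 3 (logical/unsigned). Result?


0b10111111010001 >> 3 = 0b10111111010 = 1530

1530


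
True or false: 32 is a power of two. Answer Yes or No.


0b100000. Only one bit set => Yes

Yes


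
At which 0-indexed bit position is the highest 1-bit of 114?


0b1110010. Highest set bit at position 6

6


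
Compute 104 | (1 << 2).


104 | (1 << 2) = 104 | 4 = 108

108


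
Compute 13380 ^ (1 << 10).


13380 ^ (1 << 10) = 13380 ^ 1024 = 12356

12356


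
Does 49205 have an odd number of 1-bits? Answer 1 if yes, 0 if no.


0b1100000000110101 has 6 ones => parity 0

0


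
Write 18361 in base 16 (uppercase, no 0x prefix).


18361 = 47B9 hex

47B9


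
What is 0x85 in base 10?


85 hex = 133 decimal

133


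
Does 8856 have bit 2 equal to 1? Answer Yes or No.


0b10001010011000, bit 2 = 0. No

No


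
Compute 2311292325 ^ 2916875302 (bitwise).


0b10001001110000111000010110100101 ^ 0b10101101110110111111110000100110 = 0b100100000110000111100110000011 = 605583747

605583747


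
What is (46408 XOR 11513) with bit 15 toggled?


Step 1: 46408 ^ 11513 = 39345
Step 2: 39345 ^ (1 << 15) = 39345 ^ 32768 = 6577

6577


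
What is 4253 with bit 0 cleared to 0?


4253 & ~(1 << 0) = 4252

4252


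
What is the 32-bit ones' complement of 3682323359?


3682323359 ^ 4294967295 = 612643936

612643936


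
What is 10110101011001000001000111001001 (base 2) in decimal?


10110101011001000001000111001001 in decimal = 3043234249

3043234249


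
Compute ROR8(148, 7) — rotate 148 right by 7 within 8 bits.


Rotate 0b10010100 right by 7 (8-bit) = 0b101001 = 41

41


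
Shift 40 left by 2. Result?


0b101000 << 2 = 0b10100000 = 160

160


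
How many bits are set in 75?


0b1001011 has 4 set bits

4


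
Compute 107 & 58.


0b1101011 & 0b111010 = 0b101010 = 42

42


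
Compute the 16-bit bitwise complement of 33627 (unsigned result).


~0b1000001101011011 = 0b111110010100100 = 31908 (16-bit unsigned)

31908


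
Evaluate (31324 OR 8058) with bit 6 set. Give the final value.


Step 1: 31324 | 8058 = 32638
Step 2: 32638 | (1 << 6) = 32638 | 64 = 32638

32638


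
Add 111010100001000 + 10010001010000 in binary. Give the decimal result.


111010100001000 + 10010001010000 = 1001100101011000 = 39256

39256


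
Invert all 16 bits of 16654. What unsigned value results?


16654 ^ 65535 = 48881

48881


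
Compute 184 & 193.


0b10111000 & 0b11000001 = 0b10000000 = 128

128


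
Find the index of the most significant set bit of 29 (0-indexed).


0b11101. Highest set bit at position 4

4


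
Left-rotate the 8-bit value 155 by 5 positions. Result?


Rotate 0b10011011 left by 5 (8-bit) = 0b1110011 = 115

115


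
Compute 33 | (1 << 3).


33 | (1 << 3) = 33 | 8 = 41

41


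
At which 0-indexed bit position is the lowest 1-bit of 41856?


0b1010001110000000. Lowest set bit at position 7

7


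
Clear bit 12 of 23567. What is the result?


23567 & ~(1 << 12) = 19471

19471


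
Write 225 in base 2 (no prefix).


225 = 11100001 in binary

11100001


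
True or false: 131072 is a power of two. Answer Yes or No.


0b100000000000000000. Only one bit set => Yes

Yes


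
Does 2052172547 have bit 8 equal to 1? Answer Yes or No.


0b1111010010100011010101100000011, bit 8 = 1. Yes

Yes


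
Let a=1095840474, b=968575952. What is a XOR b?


1095840474 ^ 968575952 = 2028632330

2028632330


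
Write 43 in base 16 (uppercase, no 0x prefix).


43 = 2B hex

2B


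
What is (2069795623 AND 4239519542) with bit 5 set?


Step 1: 2069795623 & 4239519542 = 2014348070
Step 2: 2014348070 | (1 << 5) = 2014348070 | 32 = 2014348070

2014348070


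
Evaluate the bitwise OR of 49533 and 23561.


0b1100000101111101 | 0b101110000001001 = 0b1101110101111101 = 56701

56701


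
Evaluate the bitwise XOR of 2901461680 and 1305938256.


0b10101100111100001100101010110000 ^ 0b1001101110101110000100101010000 = 0b11100001001001111100001111100000 = 3777479648

3777479648


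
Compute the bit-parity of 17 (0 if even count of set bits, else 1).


0b10001 has 2 ones => parity 0

0


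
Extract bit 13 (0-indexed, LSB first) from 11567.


0b10110100101111, position 13 = 1

1


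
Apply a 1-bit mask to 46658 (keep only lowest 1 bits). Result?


46658 & 1 = 0

0


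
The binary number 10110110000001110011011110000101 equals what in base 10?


10110110000001110011011110000101 in decimal = 3053926277

3053926277


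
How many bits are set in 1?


0b1 has 1 set bits

1


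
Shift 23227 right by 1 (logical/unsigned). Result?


0b101101010111011 >> 1 = 0b10110101011101 = 11613

11613


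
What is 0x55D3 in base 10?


55D3 hex = 21971 decimal

21971


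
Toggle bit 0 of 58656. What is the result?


58656 ^ (1 << 0) = 58656 ^ 1 = 58657

58657


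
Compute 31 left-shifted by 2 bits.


0b11111 << 2 = 0b1111100 = 124

124


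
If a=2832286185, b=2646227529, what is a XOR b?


2832286185 ^ 2646227529 = 896236448

896236448


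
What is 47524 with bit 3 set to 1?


47524 | (1 << 3) = 47524 | 8 = 47532

47532


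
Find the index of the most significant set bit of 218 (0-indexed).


0b11011010. Highest set bit at position 7

7


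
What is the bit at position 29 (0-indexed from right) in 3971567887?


0b11101100101110010101000100001111, position 29 = 1

1


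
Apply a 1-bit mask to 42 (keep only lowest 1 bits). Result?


42 & 1 = 0

0


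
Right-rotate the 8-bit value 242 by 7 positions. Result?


Rotate 0b11110010 right by 7 (8-bit) = 0b11100101 = 229

229


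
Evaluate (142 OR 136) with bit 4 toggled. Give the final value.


Step 1: 142 | 136 = 142
Step 2: 142 ^ (1 << 4) = 142 ^ 16 = 158

158


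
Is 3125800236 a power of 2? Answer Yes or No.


0b10111010010011111110110100101100. Multiple bits set => No

No


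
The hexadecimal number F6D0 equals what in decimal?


F6D0 hex = 63184 decimal

63184


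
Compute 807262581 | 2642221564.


0b110000000111011101100101110101 | 0b10011101011111010001100111111100 = 0b10111101011111011101100111111101 = 3179141629

3179141629


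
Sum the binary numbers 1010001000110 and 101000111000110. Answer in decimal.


1010001000110 + 101000111000110 = 110011000001100 = 26124

26124


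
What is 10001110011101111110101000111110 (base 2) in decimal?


10001110011101111110101000111110 in decimal = 2390223422

2390223422


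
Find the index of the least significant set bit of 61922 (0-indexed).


0b1111000111100010. Lowest set bit at position 1

1


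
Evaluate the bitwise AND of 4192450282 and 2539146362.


0b11111001111000111011011011101010 & 0b10010111010110000100110001111010 = 0b10010001010000000000010001101010 = 2436891754

2436891754


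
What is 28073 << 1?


0b110110110101001 << 1 = 0b1101101101010010 = 56146

56146


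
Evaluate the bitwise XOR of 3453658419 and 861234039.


0b11001101110110101010010100110011 ^ 0b110011010101010110001101110111 = 0b11111110100011111100011001000100 = 4270835268

4270835268


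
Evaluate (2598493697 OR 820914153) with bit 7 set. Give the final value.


Step 1: 2598493697 | 820914153 = 3136290793
Step 2: 3136290793 | (1 << 7) = 3136290793 | 128 = 3136290793

3136290793


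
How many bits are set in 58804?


0b1110010110110100 has 9 set bits

9


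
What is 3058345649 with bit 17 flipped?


3058345649 ^ (1 << 17) = 3058345649 ^ 131072 = 3058214577

3058214577


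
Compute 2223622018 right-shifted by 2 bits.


0b10000100100010011100011110000010 >> 2 = 0b100001001000100111000111100000 = 555905504

555905504


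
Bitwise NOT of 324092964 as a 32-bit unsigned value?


~0b10011010100010100010000100100 = 0b11101100101011101011101111011011 = 3970874331 (32-bit unsigned)

3970874331


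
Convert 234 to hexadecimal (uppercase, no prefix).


234 = EA hex

EA


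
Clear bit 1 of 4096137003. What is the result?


4096137003 & ~(1 << 1) = 4096137001

4096137001


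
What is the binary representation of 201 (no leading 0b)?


201 = 11001001 in binary

11001001


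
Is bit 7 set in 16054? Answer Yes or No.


0b11111010110110, bit 7 = 1. Yes

Yes


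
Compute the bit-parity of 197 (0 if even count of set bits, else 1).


0b11000101 has 4 ones => parity 0

0


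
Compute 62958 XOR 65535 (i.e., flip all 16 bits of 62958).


62958 ^ 65535 = 2577

2577


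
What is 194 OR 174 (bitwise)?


0b11000010 | 0b10101110 = 0b11101110 = 238

238


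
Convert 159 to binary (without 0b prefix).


159 = 10011111 in binary

10011111


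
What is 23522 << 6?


0b101101111100010 << 6 = 0b101101111100010000000 = 1505408

1505408


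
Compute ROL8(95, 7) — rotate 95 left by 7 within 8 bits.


Rotate 0b1011111 left by 7 (8-bit) = 0b10101111 = 175

175


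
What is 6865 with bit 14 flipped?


6865 ^ (1 << 14) = 6865 ^ 16384 = 23249

23249


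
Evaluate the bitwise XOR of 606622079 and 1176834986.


0b100100001010000101000101111111 ^ 0b1000110001001010001001110101010 = 0b1100010000011010100001011010101 = 1645036245

1645036245


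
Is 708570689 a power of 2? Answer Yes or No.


0b101010001110111110111001000001. Multiple bits set => No

No


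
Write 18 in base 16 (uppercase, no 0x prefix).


18 = 12 hex

12


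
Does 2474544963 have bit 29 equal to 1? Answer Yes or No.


0b10010011011111101000111101000011, bit 29 = 0. No

No


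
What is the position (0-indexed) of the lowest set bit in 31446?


0b111101011010110. Lowest set bit at position 1

1


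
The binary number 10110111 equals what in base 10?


10110111 in decimal = 183

183


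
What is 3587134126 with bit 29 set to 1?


3587134126 | (1 << 29) = 3587134126 | 536870912 = 4124005038

4124005038


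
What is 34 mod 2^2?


34 & 3 = 2

2


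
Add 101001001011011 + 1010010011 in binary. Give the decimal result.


101001001011011 + 1010010011 = 101010011101110 = 21742

21742


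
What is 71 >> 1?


0b1000111 >> 1 = 0b100011 = 35

35


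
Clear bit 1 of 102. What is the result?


102 & ~(1 << 1) = 100

100


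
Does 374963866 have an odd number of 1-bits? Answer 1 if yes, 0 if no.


0b10110010110010111111010011010 has 17 ones => parity 1

1


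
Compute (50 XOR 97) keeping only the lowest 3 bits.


Step 1: 50 ^ 97 = 83
Step 2: 83 & 7 = 3

3


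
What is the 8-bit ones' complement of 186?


186 ^ 255 = 69

69


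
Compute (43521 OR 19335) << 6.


Step 1: 43521 | 19335 = 60295
Step 2: 60295 << 6 = 3858880

3858880


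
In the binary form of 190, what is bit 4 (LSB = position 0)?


0b10111110, position 4 = 1

1


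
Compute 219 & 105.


0b11011011 & 0b1101001 = 0b1001001 = 73

73


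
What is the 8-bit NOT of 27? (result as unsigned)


~0b11011 = 0b11100100 = 228 (8-bit unsigned)

228


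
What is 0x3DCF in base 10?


3DCF hex = 15823 decimal

15823


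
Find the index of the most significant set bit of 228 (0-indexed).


0b11100100. Highest set bit at position 7

7


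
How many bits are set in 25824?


0b110010011100000 has 6 set bits

6


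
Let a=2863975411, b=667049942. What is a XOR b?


2863975411 ^ 667049942 = 2373358629

2373358629


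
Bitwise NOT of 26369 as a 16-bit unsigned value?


~0b110011100000001 = 0b1001100011111110 = 39166 (16-bit unsigned)

39166


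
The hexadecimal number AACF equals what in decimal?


AACF hex = 43727 decimal

43727


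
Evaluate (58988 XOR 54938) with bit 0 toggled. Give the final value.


Step 1: 58988 ^ 54938 = 12534
Step 2: 12534 ^ (1 << 0) = 12534 ^ 1 = 12535

12535


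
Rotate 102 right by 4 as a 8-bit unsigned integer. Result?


Rotate 0b1100110 right by 4 (8-bit) = 0b1100110 = 102

102


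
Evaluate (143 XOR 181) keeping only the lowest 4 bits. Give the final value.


Step 1: 143 ^ 181 = 58
Step 2: 58 & 15 = 10

10


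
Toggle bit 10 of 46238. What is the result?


46238 ^ (1 << 10) = 46238 ^ 1024 = 45214

45214


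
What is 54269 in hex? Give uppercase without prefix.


54269 = D3FD hex

D3FD


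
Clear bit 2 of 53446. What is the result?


53446 & ~(1 << 2) = 53442

53442


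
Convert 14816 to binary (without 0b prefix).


14816 = 11100111100000 in binary

11100111100000


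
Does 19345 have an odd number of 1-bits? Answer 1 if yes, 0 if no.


0b100101110010001 has 7 ones => parity 1

1


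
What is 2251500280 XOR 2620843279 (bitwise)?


0b10000110001100110010101011111000 ^ 0b10011100001101101110010100001111 = 0b11010000001011100111111110111 = 436588535

436588535


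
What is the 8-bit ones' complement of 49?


49 ^ 255 = 206

206


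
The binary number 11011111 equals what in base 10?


11011111 in decimal = 223

223


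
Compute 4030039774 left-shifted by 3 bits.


0b11110000001101011000011011011110 << 3 = 0b11110000001101011000011011011110000 = 32240318192

32240318192


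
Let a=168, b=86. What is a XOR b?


168 ^ 86 = 254

254


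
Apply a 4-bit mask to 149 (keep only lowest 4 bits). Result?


149 & 15 = 5

5


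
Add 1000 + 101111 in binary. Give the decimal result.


1000 + 101111 = 110111 = 55

55


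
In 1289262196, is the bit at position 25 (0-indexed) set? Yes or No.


0b1001100110110001001010001110100, bit 25 = 0. No

No


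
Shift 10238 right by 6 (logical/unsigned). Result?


0b10011111111110 >> 6 = 0b10011111 = 159

159


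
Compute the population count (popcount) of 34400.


0b1000011001100000 has 5 set bits

5


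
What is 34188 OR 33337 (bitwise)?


0b1000010110001100 | 0b1000001000111001 = 0b1000011110111101 = 34749

34749


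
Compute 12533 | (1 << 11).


12533 | (1 << 11) = 12533 | 2048 = 14581

14581


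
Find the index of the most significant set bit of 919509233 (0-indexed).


0b110110110011101001100011110001. Highest set bit at position 29

29


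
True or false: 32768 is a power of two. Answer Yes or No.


0b1000000000000000. Only one bit set => Yes

Yes


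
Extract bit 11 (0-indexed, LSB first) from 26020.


0b110010110100100, position 11 = 0

0


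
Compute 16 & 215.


0b10000 & 0b11010111 = 0b10000 = 16

16


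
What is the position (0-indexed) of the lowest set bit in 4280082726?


0b11111111000111001110000100100110. Lowest set bit at position 1

1


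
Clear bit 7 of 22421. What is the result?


22421 & ~(1 << 7) = 22293

22293


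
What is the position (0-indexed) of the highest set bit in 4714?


0b1001001101010. Highest set bit at position 12

12


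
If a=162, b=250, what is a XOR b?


162 ^ 250 = 88

88


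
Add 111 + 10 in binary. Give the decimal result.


111 + 10 = 1001 = 9

9


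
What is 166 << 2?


0b10100110 << 2 = 0b1010011000 = 664

664


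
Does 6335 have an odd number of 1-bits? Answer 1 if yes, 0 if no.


0b1100010111111 has 9 ones => parity 1

1


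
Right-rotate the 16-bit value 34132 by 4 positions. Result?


Rotate 0b1000010101010100 right by 4 (16-bit) = 0b100100001010101 = 18517

18517


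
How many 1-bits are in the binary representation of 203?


0b11001011 has 5 set bits

5


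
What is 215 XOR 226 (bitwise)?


0b11010111 ^ 0b11100010 = 0b110101 = 53

53


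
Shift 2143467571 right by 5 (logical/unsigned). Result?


0b1111111110000101011100000110011 >> 5 = 0b11111111100001010111000001 = 66983361

66983361


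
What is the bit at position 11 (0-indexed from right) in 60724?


0b1110110100110100, position 11 = 1

1


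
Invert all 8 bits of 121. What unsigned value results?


121 ^ 255 = 134

134


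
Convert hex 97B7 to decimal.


97B7 hex = 38839 decimal

38839


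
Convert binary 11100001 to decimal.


11100001 in decimal = 225

225


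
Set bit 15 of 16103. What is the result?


16103 | (1 << 15) = 16103 | 32768 = 48871

48871


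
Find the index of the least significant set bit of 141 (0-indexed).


0b10001101. Lowest set bit at position 0

0


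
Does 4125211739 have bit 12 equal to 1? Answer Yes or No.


0b11110101111000011011110001011011, bit 12 = 1. Yes

Yes


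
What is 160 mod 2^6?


160 & 63 = 32

32


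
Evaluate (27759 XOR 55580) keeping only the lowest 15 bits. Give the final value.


Step 1: 27759 ^ 55580 = 46451
Step 2: 46451 & 32767 = 13683

13683


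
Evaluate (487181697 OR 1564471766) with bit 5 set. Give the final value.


Step 1: 487181697 | 1564471766 = 1564474839
Step 2: 1564474839 | (1 << 5) = 1564474839 | 32 = 1564474871

1564474871


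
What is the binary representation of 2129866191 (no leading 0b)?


2129866191 = 1111110111100110010110111001111 in binary

1111110111100110010110111001111


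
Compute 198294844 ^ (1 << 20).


198294844 ^ (1 << 20) = 198294844 ^ 1048576 = 197246268

197246268


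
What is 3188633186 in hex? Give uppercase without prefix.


3188633186 = BE0EAE62 hex

BE0EAE62


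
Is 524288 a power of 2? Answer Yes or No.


0b10000000000000000000. Only one bit set => Yes

Yes


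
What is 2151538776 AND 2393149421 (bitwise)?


0b10000000001111011110000001011000 & 0b10001110101001001000111111101101 = 0b10000000001001001000000001001000 = 2149875784

2149875784


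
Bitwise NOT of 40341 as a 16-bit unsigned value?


~0b1001110110010101 = 0b110001001101010 = 25194 (16-bit unsigned)

25194


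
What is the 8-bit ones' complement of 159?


159 ^ 255 = 96

96


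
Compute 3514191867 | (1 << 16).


3514191867 | (1 << 16) = 3514191867 | 65536 = 3514257403

3514257403


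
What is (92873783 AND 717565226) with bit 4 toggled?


Step 1: 92873783 & 717565226 = 8463394
Step 2: 8463394 ^ (1 << 4) = 8463394 ^ 16 = 8463410

8463410


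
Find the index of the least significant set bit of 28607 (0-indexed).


0b110111110111111. Lowest set bit at position 0

0


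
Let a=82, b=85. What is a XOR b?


82 ^ 85 = 7

7


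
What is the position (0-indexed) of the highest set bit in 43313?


0b1010100100110001. Highest set bit at position 15

15


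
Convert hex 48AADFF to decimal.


48AADFF hex = 76197375 decimal

76197375


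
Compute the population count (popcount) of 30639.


0b111011110101111 has 12 set bits

12


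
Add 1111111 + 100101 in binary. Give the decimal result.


1111111 + 100101 = 10100100 = 164

164


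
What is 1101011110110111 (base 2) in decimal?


1101011110110111 in decimal = 55223

55223


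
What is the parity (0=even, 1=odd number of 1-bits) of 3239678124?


0b11000001000110011001000010101100 has 12 ones => parity 0

0


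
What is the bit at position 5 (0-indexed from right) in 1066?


0b10000101010, position 5 = 1

1


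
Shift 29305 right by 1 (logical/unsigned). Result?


0b111001001111001 >> 1 = 0b11100100111100 = 14652

14652


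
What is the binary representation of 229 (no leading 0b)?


229 = 11100101 in binary

11100101


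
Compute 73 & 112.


0b1001001 & 0b1110000 = 0b1000000 = 64

64


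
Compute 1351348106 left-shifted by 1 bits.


0b1010000100010111110111110001010 << 1 = 0b10100001000101111101111100010100 = 2702696212

2702696212


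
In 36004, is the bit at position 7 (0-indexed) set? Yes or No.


0b1000110010100100, bit 7 = 1. Yes

Yes


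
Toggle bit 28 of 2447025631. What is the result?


2447025631 ^ (1 << 28) = 2447025631 ^ 268435456 = 2178590175

2178590175


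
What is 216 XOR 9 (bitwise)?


0b11011000 ^ 0b1001 = 0b11010001 = 209

209


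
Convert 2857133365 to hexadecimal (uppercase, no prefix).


2857133365 = AA4C6535 hex

AA4C6535


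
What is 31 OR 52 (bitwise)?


0b11111 | 0b110100 = 0b111111 = 63

63


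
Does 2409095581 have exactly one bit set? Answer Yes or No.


0b10001111100101111110000110011101. Multiple bits set => No

No


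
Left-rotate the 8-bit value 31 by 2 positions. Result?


Rotate 0b11111 left by 2 (8-bit) = 0b1111100 = 124

124


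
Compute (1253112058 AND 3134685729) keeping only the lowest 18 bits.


Step 1: 1253112058 & 3134685729 = 177242144
Step 2: 177242144 & 262143 = 32800

32800


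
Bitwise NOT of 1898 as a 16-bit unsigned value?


~0b11101101010 = 0b1111100010010101 = 63637 (16-bit unsigned)

63637


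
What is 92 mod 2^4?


92 & 15 = 12

12


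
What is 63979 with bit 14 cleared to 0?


63979 & ~(1 << 14) = 47595

47595


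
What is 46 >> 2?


0b101110 >> 2 = 0b1011 = 11

11


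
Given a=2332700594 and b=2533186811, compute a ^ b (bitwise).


2332700594 ^ 2533186811 = 502756169

502756169


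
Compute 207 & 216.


0b11001111 & 0b11011000 = 0b11001000 = 200

200


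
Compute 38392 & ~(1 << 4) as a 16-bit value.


38392 & ~(1 << 4) = 38376

38376


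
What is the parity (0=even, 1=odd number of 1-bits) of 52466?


0b1100110011110010 has 9 ones => parity 1

1


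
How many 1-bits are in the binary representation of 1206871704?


0b1000111111011110110011010011000 has 18 set bits

18


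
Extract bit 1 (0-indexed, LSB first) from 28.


0b11100, position 1 = 0

0


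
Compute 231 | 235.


0b11100111 | 0b11101011 = 0b11101111 = 239

239


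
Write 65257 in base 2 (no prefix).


65257 = 1111111011101001 in binary

1111111011101001


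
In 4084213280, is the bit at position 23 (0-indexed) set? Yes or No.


0b11110011011100000010011000100000, bit 23 = 0. No

No


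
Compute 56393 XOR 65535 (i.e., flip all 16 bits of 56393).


56393 ^ 65535 = 9142

9142


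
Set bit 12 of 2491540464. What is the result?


2491540464 | (1 << 12) = 2491540464 | 4096 = 2491544560

2491544560


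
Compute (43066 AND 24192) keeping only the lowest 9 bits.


Step 1: 43066 & 24192 = 2048
Step 2: 2048 & 511 = 0

0


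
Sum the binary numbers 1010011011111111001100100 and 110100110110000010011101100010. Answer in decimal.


1010011011111111001100100 + 110100110110000010011101100010 = 110110001001100010010111000110 = 908469702

908469702


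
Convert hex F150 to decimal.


F150 hex = 61776 decimal

61776


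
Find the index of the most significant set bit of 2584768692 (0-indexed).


0b10011010000100000111000010110100. Highest set bit at position 31

31


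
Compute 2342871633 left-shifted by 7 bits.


0b10001011101001010110001001010001 << 7 = 0b100010111010010101100010010100010000000 = 299887569024

299887569024


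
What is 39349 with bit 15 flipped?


39349 ^ (1 << 15) = 39349 ^ 32768 = 6581

6581


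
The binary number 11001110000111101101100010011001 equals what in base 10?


11001110000111101101100010011001 in decimal = 3458128025

3458128025


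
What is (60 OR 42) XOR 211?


Step 1: 60 | 42 = 62
Step 2: 62 ^ 211 = 237

237


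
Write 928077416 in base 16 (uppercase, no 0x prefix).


928077416 = 37515668 hex

37515668


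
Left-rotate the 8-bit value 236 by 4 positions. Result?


Rotate 0b11101100 left by 4 (8-bit) = 0b11001110 = 206

206


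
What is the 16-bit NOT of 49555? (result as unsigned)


~0b1100000110010011 = 0b11111001101100 = 15980 (16-bit unsigned)

15980


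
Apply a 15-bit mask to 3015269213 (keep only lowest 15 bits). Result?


3015269213 & 32767 = 23389

23389


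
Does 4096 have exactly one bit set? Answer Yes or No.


0b1000000000000. Only one bit set => Yes

Yes


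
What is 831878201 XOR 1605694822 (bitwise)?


0b110001100101010111010000111001 ^ 0b1011111101101001111010101100110 = 0b1101110001000011000000101011111 = 1847689567

1847689567


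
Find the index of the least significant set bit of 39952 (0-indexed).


0b1001110000010000. Lowest set bit at position 4

4


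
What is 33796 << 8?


0b1000010000000100 << 8 = 0b100001000000010000000000 = 8651776

8651776


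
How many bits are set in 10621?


0b10100101111101 has 9 set bits

9


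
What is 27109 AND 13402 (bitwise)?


0b110100111100101 & 0b11010001011010 = 0b10000001000000 = 8256

8256


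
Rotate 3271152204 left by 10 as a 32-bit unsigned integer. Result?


Rotate 0b11000010111110011101001001001100 left by 10 (32-bit) = 0b11100111010010010011001100001011 = 3880334091

3880334091


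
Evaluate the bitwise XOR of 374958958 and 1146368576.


0b10110010110010110101101101110 ^ 0b1000100010101000011001001000000 = 0b1010010000011010101100100101110 = 1376606510

1376606510


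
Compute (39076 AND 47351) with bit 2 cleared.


Step 1: 39076 & 47351 = 39076
Step 2: 39076 & ~(1 << 2) = 39072

39072


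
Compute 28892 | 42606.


0b111000011011100 | 0b1010011001101110 = 0b1111011011111110 = 63230

63230


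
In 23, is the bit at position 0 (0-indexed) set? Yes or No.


0b10111, bit 0 = 1. Yes

Yes


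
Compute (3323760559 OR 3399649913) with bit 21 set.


Step 1: 3323760559 | 3399649913 = 3468595199
Step 2: 3468595199 | (1 << 21) = 3468595199 | 2097152 = 3468595199

3468595199


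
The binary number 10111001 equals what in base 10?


10111001 in decimal = 185

185


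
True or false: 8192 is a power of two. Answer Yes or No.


0b10000000000000. Only one bit set => Yes

Yes


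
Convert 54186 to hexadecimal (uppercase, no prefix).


54186 = D3AA hex

D3AA


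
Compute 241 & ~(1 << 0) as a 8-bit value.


241 & ~(1 << 0) = 240

240


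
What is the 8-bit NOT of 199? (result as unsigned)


~0b11000111 = 0b111000 = 56 (8-bit unsigned)

56


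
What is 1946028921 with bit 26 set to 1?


1946028921 | (1 << 26) = 1946028921 | 67108864 = 2013137785

2013137785


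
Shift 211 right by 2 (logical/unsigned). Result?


0b11010011 >> 2 = 0b110100 = 52

52


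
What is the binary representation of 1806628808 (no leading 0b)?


1806628808 = 1101011101011101111011111001000 in binary

1101011101011101111011111001000


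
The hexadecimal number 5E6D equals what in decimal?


5E6D hex = 24173 decimal

24173
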